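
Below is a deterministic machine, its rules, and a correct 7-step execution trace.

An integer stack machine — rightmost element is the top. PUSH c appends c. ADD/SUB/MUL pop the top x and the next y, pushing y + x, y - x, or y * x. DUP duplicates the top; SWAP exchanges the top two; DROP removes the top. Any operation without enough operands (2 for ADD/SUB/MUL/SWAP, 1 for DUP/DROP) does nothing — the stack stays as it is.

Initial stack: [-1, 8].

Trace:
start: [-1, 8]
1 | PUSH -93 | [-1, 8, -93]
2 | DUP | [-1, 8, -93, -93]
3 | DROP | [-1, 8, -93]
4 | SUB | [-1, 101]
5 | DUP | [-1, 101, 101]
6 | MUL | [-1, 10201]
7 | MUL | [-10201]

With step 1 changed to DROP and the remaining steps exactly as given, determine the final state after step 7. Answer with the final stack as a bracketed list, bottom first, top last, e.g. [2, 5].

(re-executing from step 1 with the substitution; state before step 1: [-1, 8])
1 | DROP | [-1]
2 | DUP | [-1, -1]
3 | DROP | [-1]
4 | SUB | [-1]
5 | DUP | [-1, -1]
6 | MUL | [1]
7 | MUL | [1]

[1]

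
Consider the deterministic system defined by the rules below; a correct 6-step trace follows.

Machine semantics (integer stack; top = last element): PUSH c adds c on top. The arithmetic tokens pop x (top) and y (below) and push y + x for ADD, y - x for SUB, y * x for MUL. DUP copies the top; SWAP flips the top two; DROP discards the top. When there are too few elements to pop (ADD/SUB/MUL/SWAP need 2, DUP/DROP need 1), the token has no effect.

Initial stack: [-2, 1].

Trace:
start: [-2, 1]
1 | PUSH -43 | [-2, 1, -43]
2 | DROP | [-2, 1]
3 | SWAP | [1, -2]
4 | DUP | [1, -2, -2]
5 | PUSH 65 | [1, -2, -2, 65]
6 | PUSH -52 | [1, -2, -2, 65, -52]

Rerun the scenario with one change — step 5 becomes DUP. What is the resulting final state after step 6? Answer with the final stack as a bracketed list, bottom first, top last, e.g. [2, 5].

(re-executing from step 5 with the substitution; state before step 5: [1, -2, -2])
5 | DUP | [1, -2, -2, -2]
6 | PUSH -52 | [1, -2, -2, -2, -52]

[1, -2, -2, -2, -52]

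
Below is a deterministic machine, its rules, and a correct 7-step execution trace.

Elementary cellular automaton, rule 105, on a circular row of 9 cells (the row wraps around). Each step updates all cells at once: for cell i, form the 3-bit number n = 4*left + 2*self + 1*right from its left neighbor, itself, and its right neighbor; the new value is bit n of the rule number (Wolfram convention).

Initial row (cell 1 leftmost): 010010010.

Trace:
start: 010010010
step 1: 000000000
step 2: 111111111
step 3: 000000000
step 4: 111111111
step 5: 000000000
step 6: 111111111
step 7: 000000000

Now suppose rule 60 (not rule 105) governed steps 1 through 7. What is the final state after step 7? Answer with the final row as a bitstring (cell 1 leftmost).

(re-executing steps 1..7 under rule 60; state before step 1: 010010010)
step 1: 011011011
step 2: 110110110
step 3: 101101101
step 4: 011011011
step 5: 110110110
step 6: 101101101
step 7: 011011011

011011011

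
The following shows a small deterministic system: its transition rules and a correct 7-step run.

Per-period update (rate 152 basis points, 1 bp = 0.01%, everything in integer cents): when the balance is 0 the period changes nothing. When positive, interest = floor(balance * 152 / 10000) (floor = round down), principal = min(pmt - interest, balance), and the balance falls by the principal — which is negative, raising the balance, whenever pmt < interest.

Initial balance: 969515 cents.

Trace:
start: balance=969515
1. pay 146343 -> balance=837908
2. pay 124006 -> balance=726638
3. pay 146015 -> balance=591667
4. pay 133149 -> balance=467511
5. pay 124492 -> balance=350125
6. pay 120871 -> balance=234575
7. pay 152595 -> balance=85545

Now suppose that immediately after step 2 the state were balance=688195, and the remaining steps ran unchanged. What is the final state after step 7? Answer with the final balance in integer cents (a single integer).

state after step 2 := balance=688195
3. pay 146015 -> balance=552640
4. pay 133149 -> balance=427891
5. pay 124492 -> balance=309902
6. pay 120871 -> balance=193741
7. pay 152595 -> balance=44090

44090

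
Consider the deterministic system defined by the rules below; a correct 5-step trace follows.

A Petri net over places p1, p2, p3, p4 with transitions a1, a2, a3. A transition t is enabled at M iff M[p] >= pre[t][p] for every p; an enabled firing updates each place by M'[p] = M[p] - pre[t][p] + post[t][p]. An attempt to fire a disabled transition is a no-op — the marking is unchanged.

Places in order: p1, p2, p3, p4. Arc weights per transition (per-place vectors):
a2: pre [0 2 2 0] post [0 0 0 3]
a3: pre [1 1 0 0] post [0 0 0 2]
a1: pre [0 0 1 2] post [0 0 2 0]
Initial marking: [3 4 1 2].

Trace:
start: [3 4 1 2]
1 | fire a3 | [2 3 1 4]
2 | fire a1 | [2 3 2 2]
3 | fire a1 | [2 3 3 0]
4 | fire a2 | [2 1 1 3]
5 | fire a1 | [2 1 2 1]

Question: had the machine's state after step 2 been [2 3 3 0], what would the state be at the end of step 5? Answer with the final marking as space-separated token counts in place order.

2 1 2 1

state after step 2 := [2 3 3 0]
3 | fire a1 | [2 3 3 0]
4 | fire a2 | [2 1 1 3]
5 | fire a1 | [2 1 2 1]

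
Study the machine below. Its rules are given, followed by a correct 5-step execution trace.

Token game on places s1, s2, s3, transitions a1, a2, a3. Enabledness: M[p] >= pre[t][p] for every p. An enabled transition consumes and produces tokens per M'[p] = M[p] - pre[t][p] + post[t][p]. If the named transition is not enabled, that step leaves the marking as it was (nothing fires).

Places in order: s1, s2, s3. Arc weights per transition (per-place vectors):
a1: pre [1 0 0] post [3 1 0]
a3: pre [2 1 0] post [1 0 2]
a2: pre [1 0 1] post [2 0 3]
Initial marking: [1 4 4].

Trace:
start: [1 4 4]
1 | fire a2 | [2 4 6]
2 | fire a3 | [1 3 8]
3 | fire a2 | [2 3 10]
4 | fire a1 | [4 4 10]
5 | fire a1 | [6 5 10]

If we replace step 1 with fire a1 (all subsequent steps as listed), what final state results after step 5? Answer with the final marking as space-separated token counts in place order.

7 6 8

(re-executing from step 1 with the substitution; state before step 1: [1 4 4])
1 | fire a1 | [3 5 4]
2 | fire a3 | [2 4 6]
3 | fire a2 | [3 4 8]
4 | fire a1 | [5 5 8]
5 | fire a1 | [7 6 8]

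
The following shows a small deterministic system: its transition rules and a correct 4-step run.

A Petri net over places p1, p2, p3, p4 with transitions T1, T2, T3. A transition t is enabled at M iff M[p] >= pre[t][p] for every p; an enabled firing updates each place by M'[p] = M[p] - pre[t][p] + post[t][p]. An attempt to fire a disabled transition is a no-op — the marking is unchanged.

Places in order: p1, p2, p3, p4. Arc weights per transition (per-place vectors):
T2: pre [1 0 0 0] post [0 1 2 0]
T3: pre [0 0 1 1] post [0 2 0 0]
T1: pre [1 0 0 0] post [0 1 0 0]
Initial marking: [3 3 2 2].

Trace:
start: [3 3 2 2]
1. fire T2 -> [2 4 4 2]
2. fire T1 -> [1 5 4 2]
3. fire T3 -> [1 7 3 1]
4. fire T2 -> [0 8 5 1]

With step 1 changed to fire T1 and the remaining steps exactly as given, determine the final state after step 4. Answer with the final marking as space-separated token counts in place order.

0 8 3 1

(re-executing from step 1 with the substitution; state before step 1: [3 3 2 2])
1. fire T1 -> [2 4 2 2]
2. fire T1 -> [1 5 2 2]
3. fire T3 -> [1 7 1 1]
4. fire T2 -> [0 8 3 1]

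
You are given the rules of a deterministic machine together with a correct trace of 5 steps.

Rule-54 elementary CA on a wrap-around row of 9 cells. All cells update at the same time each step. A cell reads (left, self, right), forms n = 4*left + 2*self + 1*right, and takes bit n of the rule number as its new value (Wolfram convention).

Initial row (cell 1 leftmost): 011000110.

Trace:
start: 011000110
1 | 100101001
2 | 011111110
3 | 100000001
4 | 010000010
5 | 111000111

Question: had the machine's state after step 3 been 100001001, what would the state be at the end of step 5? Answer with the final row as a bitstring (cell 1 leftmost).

state after step 3 := 100001001
4 | 010011110
5 | 111100001

111100001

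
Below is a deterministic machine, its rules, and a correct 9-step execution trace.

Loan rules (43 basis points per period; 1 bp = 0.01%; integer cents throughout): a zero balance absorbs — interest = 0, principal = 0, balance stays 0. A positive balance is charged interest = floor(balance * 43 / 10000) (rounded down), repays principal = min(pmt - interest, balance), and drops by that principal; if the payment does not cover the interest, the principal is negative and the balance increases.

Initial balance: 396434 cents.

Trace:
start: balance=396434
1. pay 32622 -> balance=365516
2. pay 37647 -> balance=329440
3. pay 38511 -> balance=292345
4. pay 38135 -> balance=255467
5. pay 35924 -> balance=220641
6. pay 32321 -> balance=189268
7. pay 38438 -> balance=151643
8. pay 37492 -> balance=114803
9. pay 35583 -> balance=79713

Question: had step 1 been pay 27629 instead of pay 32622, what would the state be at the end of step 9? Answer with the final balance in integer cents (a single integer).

(re-executing from step 1 with the substitution; state before step 1: balance=396434)
1. pay 27629 -> balance=370509
2. pay 37647 -> balance=334455
3. pay 38511 -> balance=297382
4. pay 38135 -> balance=260525
5. pay 35924 -> balance=225721
6. pay 32321 -> balance=194370
7. pay 38438 -> balance=156767
8. pay 37492 -> balance=119949
9. pay 35583 -> balance=84881

84881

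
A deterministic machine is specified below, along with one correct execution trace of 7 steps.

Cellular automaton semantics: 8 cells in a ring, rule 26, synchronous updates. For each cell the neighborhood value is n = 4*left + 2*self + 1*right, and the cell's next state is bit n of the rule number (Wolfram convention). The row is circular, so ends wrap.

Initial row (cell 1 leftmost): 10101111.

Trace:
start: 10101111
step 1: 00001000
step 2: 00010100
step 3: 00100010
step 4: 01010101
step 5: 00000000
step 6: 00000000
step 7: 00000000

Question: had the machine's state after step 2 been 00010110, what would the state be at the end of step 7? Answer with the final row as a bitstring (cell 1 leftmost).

state after step 2 := 00010110
step 3: 00100101
step 4: 11011000
step 5: 10010101
step 6: 01100001
step 7: 01010010

01010010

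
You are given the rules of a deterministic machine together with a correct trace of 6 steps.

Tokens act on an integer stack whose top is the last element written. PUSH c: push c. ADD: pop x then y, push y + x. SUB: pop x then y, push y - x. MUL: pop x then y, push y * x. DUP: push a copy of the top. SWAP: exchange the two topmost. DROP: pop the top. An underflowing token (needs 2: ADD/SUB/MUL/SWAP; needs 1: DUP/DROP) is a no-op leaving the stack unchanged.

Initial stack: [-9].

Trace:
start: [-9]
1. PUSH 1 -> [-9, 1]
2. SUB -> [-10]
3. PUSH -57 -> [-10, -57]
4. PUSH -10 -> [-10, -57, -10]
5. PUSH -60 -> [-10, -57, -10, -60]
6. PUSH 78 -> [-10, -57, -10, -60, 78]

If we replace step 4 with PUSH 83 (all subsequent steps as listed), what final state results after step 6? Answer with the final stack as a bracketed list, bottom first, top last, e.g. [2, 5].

(re-executing from step 4 with the substitution; state before step 4: [-10, -57])
4. PUSH 83 -> [-10, -57, 83]
5. PUSH -60 -> [-10, -57, 83, -60]
6. PUSH 78 -> [-10, -57, 83, -60, 78]

[-10, -57, 83, -60, 78]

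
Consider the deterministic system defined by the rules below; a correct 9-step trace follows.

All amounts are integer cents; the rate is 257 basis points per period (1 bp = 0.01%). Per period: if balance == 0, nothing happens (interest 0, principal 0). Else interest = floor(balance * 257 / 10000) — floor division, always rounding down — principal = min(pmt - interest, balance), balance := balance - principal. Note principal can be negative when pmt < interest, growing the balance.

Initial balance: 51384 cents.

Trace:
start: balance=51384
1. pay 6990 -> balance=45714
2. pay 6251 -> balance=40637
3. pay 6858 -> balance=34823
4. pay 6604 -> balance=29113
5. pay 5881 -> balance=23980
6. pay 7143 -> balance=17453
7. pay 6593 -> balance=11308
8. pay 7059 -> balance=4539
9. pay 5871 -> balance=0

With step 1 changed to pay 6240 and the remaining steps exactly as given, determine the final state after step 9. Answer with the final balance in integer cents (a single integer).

0

(re-executing from step 1 with the substitution; state before step 1: balance=51384)
1. pay 6240 -> balance=46464
2. pay 6251 -> balance=41407
3. pay 6858 -> balance=35613
4. pay 6604 -> balance=29924
5. pay 5881 -> balance=24812
6. pay 7143 -> balance=18306
7. pay 6593 -> balance=12183
8. pay 7059 -> balance=5437
9. pay 5871 -> balance=0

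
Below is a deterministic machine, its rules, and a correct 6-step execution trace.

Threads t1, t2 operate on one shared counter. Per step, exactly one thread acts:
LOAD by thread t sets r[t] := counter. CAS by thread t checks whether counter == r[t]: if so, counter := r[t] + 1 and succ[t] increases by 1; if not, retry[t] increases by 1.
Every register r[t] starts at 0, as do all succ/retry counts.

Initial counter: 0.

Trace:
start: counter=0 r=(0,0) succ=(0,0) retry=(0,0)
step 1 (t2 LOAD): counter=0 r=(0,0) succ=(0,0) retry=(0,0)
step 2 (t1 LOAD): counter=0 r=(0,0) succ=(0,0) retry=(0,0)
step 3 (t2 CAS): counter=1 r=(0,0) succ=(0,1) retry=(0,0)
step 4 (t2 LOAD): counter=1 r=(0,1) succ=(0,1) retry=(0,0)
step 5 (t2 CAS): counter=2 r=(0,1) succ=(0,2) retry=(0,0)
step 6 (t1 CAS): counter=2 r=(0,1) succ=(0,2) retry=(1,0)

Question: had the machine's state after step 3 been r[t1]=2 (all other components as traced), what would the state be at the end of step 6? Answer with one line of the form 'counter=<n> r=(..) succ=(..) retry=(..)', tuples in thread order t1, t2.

state after step 3 := counter=1 r=(2,0) succ=(0,1) retry=(0,0)
step 4 (t2 LOAD): counter=1 r=(2,1) succ=(0,1) retry=(0,0)
step 5 (t2 CAS): counter=2 r=(2,1) succ=(0,2) retry=(0,0)
step 6 (t1 CAS): counter=3 r=(2,1) succ=(1,2) retry=(0,0)

counter=3 r=(2,1) succ=(1,2) retry=(0,0)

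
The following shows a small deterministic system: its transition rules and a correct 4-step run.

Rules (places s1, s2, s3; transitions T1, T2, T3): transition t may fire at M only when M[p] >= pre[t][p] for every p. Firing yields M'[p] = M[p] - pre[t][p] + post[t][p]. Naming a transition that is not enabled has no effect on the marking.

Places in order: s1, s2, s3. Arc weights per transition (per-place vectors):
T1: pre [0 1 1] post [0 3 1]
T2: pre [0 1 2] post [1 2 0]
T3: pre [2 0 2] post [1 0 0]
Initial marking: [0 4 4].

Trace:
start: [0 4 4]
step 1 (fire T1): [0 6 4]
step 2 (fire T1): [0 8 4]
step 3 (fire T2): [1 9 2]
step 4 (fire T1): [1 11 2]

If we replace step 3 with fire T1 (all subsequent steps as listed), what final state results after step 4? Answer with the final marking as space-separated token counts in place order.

(re-executing from step 3 with the substitution; state before step 3: [0 8 4])
step 3 (fire T1): [0 10 4]
step 4 (fire T1): [0 12 4]

0 12 4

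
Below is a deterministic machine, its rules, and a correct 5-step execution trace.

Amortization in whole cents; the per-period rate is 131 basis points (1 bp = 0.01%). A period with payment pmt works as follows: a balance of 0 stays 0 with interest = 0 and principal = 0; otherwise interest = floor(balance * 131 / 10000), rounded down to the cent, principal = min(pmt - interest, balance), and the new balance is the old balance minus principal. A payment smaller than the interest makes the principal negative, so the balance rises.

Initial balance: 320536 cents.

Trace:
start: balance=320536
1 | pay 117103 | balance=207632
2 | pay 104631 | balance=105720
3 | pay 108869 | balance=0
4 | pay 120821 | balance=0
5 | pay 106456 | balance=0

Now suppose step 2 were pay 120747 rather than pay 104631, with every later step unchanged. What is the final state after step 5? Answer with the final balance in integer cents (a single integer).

0

(re-executing from step 2 with the substitution; state before step 2: balance=207632)
2 | pay 120747 | balance=89604
3 | pay 108869 | balance=0
4 | pay 120821 | balance=0
5 | pay 106456 | balance=0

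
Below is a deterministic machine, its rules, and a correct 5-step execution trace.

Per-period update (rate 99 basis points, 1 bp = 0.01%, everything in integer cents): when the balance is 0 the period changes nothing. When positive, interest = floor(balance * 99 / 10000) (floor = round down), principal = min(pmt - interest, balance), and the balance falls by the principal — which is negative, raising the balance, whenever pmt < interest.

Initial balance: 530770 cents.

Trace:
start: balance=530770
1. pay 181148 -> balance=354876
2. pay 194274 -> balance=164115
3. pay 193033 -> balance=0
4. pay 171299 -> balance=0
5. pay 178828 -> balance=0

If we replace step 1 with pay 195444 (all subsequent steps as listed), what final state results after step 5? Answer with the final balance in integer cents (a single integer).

(re-executing from step 1 with the substitution; state before step 1: balance=530770)
1. pay 195444 -> balance=340580
2. pay 194274 -> balance=149677
3. pay 193033 -> balance=0
4. pay 171299 -> balance=0
5. pay 178828 -> balance=0

0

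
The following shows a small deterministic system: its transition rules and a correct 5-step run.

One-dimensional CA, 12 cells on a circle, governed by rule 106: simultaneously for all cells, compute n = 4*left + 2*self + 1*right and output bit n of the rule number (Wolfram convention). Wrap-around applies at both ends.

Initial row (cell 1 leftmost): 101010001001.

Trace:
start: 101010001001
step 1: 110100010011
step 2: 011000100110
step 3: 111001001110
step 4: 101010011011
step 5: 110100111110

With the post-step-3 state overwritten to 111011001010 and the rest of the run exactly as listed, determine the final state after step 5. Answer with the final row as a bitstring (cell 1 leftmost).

111001101011

state after step 3 := 111011001010
step 4: 101111010101
step 5: 111001101011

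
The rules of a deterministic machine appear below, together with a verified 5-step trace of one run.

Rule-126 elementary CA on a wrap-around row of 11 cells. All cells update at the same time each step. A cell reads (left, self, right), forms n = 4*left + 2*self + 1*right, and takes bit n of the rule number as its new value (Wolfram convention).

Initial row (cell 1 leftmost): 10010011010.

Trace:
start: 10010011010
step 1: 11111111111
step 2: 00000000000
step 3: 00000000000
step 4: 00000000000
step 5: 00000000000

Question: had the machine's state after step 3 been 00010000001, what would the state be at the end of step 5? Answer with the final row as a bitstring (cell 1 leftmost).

state after step 3 := 00010000001
step 4: 10111000011
step 5: 11101100110

11101100110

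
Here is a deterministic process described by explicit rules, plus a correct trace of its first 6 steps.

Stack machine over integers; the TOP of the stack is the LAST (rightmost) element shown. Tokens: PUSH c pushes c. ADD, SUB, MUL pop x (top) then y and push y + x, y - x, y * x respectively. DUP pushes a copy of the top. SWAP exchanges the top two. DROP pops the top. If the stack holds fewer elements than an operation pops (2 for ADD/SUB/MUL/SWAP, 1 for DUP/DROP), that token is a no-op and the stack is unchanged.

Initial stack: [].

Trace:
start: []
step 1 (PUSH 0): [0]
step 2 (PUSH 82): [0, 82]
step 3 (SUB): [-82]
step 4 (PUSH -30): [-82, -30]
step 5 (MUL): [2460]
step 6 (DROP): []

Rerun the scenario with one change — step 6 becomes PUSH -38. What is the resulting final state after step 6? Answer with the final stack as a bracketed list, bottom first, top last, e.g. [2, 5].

[2460, -38]

(re-executing from step 6 with the substitution; state before step 6: [2460])
step 6 (PUSH -38): [2460, -38]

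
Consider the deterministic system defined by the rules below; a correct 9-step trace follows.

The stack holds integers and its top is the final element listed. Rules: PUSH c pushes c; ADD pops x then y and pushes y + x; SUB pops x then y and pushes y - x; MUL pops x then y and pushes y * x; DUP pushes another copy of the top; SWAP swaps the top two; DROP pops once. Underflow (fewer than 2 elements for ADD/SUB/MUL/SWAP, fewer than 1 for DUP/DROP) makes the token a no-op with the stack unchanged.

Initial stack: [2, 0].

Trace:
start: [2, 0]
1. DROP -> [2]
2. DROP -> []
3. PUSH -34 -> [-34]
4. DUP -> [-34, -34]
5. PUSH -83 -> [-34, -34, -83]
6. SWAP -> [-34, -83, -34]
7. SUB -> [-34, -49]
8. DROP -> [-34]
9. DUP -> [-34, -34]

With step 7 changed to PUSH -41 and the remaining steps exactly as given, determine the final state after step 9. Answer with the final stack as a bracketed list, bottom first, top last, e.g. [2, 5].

[-34, -83, -34, -34]

(re-executing from step 7 with the substitution; state before step 7: [-34, -83, -34])
7. PUSH -41 -> [-34, -83, -34, -41]
8. DROP -> [-34, -83, -34]
9. DUP -> [-34, -83, -34, -34]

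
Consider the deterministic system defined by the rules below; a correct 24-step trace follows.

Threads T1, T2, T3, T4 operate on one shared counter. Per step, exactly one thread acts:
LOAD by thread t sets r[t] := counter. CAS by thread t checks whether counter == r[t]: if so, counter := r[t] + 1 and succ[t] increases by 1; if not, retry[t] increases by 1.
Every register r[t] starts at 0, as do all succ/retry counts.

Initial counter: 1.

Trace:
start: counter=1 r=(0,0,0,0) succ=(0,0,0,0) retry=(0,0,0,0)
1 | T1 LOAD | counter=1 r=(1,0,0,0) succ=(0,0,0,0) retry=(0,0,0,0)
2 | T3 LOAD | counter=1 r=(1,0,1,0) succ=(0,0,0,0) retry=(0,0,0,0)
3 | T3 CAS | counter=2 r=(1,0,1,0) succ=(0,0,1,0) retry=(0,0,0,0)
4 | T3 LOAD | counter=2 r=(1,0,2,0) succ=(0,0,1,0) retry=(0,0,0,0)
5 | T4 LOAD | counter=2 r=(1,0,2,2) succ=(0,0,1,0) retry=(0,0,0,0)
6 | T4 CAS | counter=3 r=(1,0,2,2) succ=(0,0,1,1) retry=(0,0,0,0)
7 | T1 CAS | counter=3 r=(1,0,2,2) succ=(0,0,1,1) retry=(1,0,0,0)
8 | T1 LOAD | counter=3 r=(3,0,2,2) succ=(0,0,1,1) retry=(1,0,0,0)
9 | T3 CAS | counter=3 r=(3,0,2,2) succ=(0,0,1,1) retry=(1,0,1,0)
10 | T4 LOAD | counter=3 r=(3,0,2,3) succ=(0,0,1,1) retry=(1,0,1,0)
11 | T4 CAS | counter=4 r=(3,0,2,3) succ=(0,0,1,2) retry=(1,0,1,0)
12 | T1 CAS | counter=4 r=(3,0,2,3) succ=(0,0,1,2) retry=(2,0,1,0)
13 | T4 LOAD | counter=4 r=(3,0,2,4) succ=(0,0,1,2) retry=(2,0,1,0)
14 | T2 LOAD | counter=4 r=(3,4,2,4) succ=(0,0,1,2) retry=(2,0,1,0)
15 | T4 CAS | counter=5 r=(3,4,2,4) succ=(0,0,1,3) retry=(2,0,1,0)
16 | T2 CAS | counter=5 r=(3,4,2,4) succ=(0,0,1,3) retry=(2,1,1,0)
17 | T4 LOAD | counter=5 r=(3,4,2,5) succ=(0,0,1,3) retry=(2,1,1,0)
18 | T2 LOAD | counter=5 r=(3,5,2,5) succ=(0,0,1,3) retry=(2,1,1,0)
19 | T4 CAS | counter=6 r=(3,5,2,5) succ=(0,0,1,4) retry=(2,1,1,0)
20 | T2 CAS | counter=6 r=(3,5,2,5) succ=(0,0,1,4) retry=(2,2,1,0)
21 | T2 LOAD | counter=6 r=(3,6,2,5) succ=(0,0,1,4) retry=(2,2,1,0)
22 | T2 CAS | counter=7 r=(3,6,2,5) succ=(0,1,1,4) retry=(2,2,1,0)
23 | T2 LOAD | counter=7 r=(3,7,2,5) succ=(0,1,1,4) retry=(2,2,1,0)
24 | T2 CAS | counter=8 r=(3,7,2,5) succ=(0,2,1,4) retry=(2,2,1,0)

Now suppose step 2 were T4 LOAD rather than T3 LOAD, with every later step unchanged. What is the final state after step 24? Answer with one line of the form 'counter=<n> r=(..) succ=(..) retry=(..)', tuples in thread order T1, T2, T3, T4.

counter=7 r=(2,6,1,4) succ=(0,2,0,4) retry=(2,2,2,0)

(re-executing from step 2 with the substitution; state before step 2: counter=1 r=(1,0,0,0) succ=(0,0,0,0) retry=(0,0,0,0))
2 | T4 LOAD | counter=1 r=(1,0,0,1) succ=(0,0,0,0) retry=(0,0,0,0)
3 | T3 CAS | counter=1 r=(1,0,0,1) succ=(0,0,0,0) retry=(0,0,1,0)
4 | T3 LOAD | counter=1 r=(1,0,1,1) succ=(0,0,0,0) retry=(0,0,1,0)
5 | T4 LOAD | counter=1 r=(1,0,1,1) succ=(0,0,0,0) retry=(0,0,1,0)
6 | T4 CAS | counter=2 r=(1,0,1,1) succ=(0,0,0,1) retry=(0,0,1,0)
7 | T1 CAS | counter=2 r=(1,0,1,1) succ=(0,0,0,1) retry=(1,0,1,0)
8 | T1 LOAD | counter=2 r=(2,0,1,1) succ=(0,0,0,1) retry=(1,0,1,0)
9 | T3 CAS | counter=2 r=(2,0,1,1) succ=(0,0,0,1) retry=(1,0,2,0)
10 | T4 LOAD | counter=2 r=(2,0,1,2) succ=(0,0,0,1) retry=(1,0,2,0)
11 | T4 CAS | counter=3 r=(2,0,1,2) succ=(0,0,0,2) retry=(1,0,2,0)
12 | T1 CAS | counter=3 r=(2,0,1,2) succ=(0,0,0,2) retry=(2,0,2,0)
13 | T4 LOAD | counter=3 r=(2,0,1,3) succ=(0,0,0,2) retry=(2,0,2,0)
14 | T2 LOAD | counter=3 r=(2,3,1,3) succ=(0,0,0,2) retry=(2,0,2,0)
15 | T4 CAS | counter=4 r=(2,3,1,3) succ=(0,0,0,3) retry=(2,0,2,0)
16 | T2 CAS | counter=4 r=(2,3,1,3) succ=(0,0,0,3) retry=(2,1,2,0)
17 | T4 LOAD | counter=4 r=(2,3,1,4) succ=(0,0,0,3) retry=(2,1,2,0)
18 | T2 LOAD | counter=4 r=(2,4,1,4) succ=(0,0,0,3) retry=(2,1,2,0)
19 | T4 CAS | counter=5 r=(2,4,1,4) succ=(0,0,0,4) retry=(2,1,2,0)
20 | T2 CAS | counter=5 r=(2,4,1,4) succ=(0,0,0,4) retry=(2,2,2,0)
21 | T2 LOAD | counter=5 r=(2,5,1,4) succ=(0,0,0,4) retry=(2,2,2,0)
22 | T2 CAS | counter=6 r=(2,5,1,4) succ=(0,1,0,4) retry=(2,2,2,0)
23 | T2 LOAD | counter=6 r=(2,6,1,4) succ=(0,1,0,4) retry=(2,2,2,0)
24 | T2 CAS | counter=7 r=(2,6,1,4) succ=(0,2,0,4) retry=(2,2,2,0)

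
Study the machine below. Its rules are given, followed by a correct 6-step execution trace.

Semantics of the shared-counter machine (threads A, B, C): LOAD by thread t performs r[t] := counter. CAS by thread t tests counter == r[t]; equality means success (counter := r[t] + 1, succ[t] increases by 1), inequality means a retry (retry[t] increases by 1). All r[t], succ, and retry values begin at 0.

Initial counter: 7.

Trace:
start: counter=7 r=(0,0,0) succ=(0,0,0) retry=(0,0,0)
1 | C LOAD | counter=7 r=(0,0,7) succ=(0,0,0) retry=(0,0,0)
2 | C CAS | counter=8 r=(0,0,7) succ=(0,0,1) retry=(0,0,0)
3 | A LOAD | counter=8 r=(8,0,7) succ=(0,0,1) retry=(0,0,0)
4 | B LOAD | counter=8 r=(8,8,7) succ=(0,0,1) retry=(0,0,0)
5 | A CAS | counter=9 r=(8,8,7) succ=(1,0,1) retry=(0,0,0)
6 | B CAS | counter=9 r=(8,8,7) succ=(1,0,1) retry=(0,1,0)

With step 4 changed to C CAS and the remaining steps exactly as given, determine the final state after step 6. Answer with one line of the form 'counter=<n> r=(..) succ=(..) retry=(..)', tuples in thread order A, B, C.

(re-executing from step 4 with the substitution; state before step 4: counter=8 r=(8,0,7) succ=(0,0,1) retry=(0,0,0))
4 | C CAS | counter=8 r=(8,0,7) succ=(0,0,1) retry=(0,0,1)
5 | A CAS | counter=9 r=(8,0,7) succ=(1,0,1) retry=(0,0,1)
6 | B CAS | counter=9 r=(8,0,7) succ=(1,0,1) retry=(0,1,1)

counter=9 r=(8,0,7) succ=(1,0,1) retry=(0,1,1)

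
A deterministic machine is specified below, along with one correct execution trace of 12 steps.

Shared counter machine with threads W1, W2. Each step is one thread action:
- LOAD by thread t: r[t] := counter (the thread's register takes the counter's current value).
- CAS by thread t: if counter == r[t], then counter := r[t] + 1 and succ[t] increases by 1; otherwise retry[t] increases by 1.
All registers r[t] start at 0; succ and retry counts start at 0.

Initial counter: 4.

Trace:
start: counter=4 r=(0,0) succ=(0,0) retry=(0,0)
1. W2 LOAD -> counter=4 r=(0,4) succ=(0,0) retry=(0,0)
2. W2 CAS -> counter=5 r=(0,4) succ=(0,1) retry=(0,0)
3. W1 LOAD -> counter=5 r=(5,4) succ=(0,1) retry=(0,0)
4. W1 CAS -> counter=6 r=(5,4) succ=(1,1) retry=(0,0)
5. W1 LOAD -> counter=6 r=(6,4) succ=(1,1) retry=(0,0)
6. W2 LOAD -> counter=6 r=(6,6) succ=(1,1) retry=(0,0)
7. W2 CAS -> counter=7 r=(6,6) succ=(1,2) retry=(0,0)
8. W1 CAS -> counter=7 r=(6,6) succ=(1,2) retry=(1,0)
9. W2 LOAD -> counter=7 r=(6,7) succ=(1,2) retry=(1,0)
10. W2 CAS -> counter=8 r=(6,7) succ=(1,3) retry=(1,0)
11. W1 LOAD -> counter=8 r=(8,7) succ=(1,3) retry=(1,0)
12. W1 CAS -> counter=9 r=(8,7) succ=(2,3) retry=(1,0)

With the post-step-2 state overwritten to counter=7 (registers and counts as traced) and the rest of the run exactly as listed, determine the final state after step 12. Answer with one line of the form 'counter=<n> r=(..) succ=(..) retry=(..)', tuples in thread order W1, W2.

counter=11 r=(10,9) succ=(2,3) retry=(1,0)

state after step 2 := counter=7 r=(0,4) succ=(0,1) retry=(0,0)
3. W1 LOAD -> counter=7 r=(7,4) succ=(0,1) retry=(0,0)
4. W1 CAS -> counter=8 r=(7,4) succ=(1,1) retry=(0,0)
5. W1 LOAD -> counter=8 r=(8,4) succ=(1,1) retry=(0,0)
6. W2 LOAD -> counter=8 r=(8,8) succ=(1,1) retry=(0,0)
7. W2 CAS -> counter=9 r=(8,8) succ=(1,2) retry=(0,0)
8. W1 CAS -> counter=9 r=(8,8) succ=(1,2) retry=(1,0)
9. W2 LOAD -> counter=9 r=(8,9) succ=(1,2) retry=(1,0)
10. W2 CAS -> counter=10 r=(8,9) succ=(1,3) retry=(1,0)
11. W1 LOAD -> counter=10 r=(10,9) succ=(1,3) retry=(1,0)
12. W1 CAS -> counter=11 r=(10,9) succ=(2,3) retry=(1,0)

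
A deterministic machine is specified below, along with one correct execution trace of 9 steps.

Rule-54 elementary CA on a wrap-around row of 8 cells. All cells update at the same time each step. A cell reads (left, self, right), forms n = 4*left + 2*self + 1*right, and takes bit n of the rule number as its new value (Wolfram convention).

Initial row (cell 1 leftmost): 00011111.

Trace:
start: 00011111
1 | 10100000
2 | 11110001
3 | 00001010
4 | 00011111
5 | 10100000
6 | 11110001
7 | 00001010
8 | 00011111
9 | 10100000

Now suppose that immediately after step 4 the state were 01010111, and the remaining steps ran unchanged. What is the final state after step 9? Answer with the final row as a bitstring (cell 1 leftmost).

state after step 4 := 01010111
5 | 11111000
6 | 00000101
7 | 10001111
8 | 01010000
9 | 11111000

11111000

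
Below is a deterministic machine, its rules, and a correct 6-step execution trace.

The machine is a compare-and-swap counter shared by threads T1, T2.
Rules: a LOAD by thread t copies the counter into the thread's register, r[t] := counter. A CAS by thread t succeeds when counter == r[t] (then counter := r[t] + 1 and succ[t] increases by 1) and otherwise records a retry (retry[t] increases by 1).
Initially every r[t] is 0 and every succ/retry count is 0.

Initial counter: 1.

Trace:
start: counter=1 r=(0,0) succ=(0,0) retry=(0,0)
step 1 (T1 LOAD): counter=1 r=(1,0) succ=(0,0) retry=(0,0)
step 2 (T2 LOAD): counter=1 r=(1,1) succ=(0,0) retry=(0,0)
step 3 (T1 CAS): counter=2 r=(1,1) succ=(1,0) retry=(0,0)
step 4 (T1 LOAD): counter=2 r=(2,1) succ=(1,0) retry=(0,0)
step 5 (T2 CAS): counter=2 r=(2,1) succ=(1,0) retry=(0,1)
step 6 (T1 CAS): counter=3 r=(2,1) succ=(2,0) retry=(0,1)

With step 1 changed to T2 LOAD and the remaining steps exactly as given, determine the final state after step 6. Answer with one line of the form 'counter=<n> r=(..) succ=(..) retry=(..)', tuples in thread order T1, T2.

counter=2 r=(1,1) succ=(0,1) retry=(2,0)

(re-executing from step 1 with the substitution; state before step 1: counter=1 r=(0,0) succ=(0,0) retry=(0,0))
step 1 (T2 LOAD): counter=1 r=(0,1) succ=(0,0) retry=(0,0)
step 2 (T2 LOAD): counter=1 r=(0,1) succ=(0,0) retry=(0,0)
step 3 (T1 CAS): counter=1 r=(0,1) succ=(0,0) retry=(1,0)
step 4 (T1 LOAD): counter=1 r=(1,1) succ=(0,0) retry=(1,0)
step 5 (T2 CAS): counter=2 r=(1,1) succ=(0,1) retry=(1,0)
step 6 (T1 CAS): counter=2 r=(1,1) succ=(0,1) retry=(2,0)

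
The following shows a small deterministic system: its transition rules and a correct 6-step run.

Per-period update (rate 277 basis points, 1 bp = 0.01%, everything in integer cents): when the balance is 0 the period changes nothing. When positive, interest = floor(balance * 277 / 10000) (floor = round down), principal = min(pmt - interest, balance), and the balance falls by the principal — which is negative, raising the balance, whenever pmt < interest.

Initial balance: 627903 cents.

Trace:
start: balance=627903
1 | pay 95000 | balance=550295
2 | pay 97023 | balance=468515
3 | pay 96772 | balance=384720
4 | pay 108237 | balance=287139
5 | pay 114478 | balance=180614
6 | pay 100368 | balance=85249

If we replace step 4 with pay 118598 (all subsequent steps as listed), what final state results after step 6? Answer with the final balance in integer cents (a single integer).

(re-executing from step 4 with the substitution; state before step 4: balance=384720)
4 | pay 118598 | balance=276778
5 | pay 114478 | balance=169966
6 | pay 100368 | balance=74306

74306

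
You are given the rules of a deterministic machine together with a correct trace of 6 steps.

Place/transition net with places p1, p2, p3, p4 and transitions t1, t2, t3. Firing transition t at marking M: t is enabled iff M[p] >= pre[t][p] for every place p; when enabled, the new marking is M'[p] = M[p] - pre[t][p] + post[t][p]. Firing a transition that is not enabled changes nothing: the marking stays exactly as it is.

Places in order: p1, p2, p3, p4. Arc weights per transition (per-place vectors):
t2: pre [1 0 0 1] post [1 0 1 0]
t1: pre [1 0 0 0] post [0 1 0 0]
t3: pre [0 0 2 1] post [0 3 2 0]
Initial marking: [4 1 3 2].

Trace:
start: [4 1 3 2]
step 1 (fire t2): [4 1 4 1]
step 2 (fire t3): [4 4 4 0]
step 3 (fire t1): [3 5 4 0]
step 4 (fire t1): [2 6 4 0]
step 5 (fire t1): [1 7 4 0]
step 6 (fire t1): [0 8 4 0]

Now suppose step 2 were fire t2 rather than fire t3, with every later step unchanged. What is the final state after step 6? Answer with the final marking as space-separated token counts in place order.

(re-executing from step 2 with the substitution; state before step 2: [4 1 4 1])
step 2 (fire t2): [4 1 5 0]
step 3 (fire t1): [3 2 5 0]
step 4 (fire t1): [2 3 5 0]
step 5 (fire t1): [1 4 5 0]
step 6 (fire t1): [0 5 5 0]

0 5 5 0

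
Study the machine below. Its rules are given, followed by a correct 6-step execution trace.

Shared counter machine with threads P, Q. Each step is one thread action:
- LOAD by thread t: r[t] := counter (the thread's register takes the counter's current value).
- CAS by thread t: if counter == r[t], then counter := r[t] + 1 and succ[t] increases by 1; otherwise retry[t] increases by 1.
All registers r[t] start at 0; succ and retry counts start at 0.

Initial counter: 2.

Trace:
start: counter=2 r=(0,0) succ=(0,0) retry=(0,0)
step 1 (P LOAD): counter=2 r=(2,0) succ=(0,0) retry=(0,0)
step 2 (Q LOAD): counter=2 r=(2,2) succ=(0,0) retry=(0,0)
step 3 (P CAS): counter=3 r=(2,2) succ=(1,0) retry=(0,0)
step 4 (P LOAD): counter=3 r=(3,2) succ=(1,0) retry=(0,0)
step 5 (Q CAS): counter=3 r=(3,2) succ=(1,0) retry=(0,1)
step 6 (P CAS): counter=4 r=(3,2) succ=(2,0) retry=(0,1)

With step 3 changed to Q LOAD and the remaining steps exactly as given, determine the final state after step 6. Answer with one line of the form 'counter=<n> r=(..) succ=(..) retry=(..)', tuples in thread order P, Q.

counter=3 r=(2,2) succ=(0,1) retry=(1,0)

(re-executing from step 3 with the substitution; state before step 3: counter=2 r=(2,2) succ=(0,0) retry=(0,0))
step 3 (Q LOAD): counter=2 r=(2,2) succ=(0,0) retry=(0,0)
step 4 (P LOAD): counter=2 r=(2,2) succ=(0,0) retry=(0,0)
step 5 (Q CAS): counter=3 r=(2,2) succ=(0,1) retry=(0,0)
step 6 (P CAS): counter=3 r=(2,2) succ=(0,1) retry=(1,0)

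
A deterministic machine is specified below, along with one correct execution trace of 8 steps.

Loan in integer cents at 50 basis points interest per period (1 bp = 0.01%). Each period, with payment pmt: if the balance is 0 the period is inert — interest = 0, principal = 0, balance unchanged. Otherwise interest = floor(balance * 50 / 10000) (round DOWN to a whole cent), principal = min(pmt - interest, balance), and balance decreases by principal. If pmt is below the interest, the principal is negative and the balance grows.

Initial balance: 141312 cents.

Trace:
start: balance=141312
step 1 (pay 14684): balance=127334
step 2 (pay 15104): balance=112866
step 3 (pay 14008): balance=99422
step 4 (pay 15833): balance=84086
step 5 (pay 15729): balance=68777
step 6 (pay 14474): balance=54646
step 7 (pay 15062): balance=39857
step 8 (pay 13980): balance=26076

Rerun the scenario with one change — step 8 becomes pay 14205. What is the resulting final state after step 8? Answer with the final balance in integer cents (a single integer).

(re-executing from step 8 with the substitution; state before step 8: balance=39857)
step 8 (pay 14205): balance=25851

25851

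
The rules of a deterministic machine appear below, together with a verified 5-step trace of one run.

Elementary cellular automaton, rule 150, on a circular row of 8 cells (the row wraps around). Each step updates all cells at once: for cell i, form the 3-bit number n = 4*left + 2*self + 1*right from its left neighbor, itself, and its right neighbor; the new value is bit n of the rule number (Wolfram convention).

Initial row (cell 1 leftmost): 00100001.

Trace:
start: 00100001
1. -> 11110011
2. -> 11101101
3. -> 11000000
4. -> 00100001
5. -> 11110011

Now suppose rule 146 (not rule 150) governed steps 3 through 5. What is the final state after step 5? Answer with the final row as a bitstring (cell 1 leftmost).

(re-executing steps 3..5 under rule 146; state before step 3: 11101101)
3. -> 11000000
4. -> 00100001
5. -> 11010010

11010010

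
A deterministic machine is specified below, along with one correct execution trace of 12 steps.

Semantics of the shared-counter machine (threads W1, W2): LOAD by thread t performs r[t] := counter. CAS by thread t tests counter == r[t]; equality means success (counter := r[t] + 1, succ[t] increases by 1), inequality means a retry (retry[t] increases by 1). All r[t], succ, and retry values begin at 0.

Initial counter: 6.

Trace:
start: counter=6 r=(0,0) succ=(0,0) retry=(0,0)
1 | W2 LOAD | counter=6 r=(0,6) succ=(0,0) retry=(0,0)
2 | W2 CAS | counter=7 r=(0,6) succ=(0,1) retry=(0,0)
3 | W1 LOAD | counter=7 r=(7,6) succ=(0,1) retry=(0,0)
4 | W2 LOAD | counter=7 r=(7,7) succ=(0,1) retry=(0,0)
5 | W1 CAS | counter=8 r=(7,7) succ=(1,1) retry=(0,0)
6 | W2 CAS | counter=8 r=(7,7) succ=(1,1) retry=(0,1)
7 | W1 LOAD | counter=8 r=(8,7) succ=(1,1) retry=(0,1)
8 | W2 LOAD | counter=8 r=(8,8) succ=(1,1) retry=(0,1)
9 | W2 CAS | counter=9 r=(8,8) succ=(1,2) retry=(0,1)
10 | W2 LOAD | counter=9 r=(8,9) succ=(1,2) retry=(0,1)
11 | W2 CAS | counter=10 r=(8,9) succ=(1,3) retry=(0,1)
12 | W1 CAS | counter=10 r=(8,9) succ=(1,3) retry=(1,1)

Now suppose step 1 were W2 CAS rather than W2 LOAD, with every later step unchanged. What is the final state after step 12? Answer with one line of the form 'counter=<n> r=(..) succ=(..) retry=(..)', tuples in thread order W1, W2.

counter=9 r=(7,8) succ=(1,2) retry=(1,3)

(re-executing from step 1 with the substitution; state before step 1: counter=6 r=(0,0) succ=(0,0) retry=(0,0))
1 | W2 CAS | counter=6 r=(0,0) succ=(0,0) retry=(0,1)
2 | W2 CAS | counter=6 r=(0,0) succ=(0,0) retry=(0,2)
3 | W1 LOAD | counter=6 r=(6,0) succ=(0,0) retry=(0,2)
4 | W2 LOAD | counter=6 r=(6,6) succ=(0,0) retry=(0,2)
5 | W1 CAS | counter=7 r=(6,6) succ=(1,0) retry=(0,2)
6 | W2 CAS | counter=7 r=(6,6) succ=(1,0) retry=(0,3)
7 | W1 LOAD | counter=7 r=(7,6) succ=(1,0) retry=(0,3)
8 | W2 LOAD | counter=7 r=(7,7) succ=(1,0) retry=(0,3)
9 | W2 CAS | counter=8 r=(7,7) succ=(1,1) retry=(0,3)
10 | W2 LOAD | counter=8 r=(7,8) succ=(1,1) retry=(0,3)
11 | W2 CAS | counter=9 r=(7,8) succ=(1,2) retry=(0,3)
12 | W1 CAS | counter=9 r=(7,8) succ=(1,2) retry=(1,3)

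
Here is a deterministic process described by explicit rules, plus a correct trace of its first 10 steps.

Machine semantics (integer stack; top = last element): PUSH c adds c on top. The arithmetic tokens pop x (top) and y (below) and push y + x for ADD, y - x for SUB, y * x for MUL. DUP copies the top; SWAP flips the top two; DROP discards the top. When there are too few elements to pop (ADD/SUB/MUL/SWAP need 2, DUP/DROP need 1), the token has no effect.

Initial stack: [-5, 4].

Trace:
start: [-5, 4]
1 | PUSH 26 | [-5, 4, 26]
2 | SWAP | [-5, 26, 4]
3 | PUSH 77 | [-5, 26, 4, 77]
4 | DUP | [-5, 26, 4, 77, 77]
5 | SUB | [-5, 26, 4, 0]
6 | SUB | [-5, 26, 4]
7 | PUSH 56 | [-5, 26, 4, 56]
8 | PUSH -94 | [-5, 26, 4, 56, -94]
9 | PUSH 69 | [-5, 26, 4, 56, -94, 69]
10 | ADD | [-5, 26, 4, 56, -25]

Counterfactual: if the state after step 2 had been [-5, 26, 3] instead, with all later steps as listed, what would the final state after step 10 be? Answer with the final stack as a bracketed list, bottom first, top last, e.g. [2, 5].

[-5, 26, 3, 56, -25]

state after step 2 := [-5, 26, 3]
3 | PUSH 77 | [-5, 26, 3, 77]
4 | DUP | [-5, 26, 3, 77, 77]
5 | SUB | [-5, 26, 3, 0]
6 | SUB | [-5, 26, 3]
7 | PUSH 56 | [-5, 26, 3, 56]
8 | PUSH -94 | [-5, 26, 3, 56, -94]
9 | PUSH 69 | [-5, 26, 3, 56, -94, 69]
10 | ADD | [-5, 26, 3, 56, -25]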